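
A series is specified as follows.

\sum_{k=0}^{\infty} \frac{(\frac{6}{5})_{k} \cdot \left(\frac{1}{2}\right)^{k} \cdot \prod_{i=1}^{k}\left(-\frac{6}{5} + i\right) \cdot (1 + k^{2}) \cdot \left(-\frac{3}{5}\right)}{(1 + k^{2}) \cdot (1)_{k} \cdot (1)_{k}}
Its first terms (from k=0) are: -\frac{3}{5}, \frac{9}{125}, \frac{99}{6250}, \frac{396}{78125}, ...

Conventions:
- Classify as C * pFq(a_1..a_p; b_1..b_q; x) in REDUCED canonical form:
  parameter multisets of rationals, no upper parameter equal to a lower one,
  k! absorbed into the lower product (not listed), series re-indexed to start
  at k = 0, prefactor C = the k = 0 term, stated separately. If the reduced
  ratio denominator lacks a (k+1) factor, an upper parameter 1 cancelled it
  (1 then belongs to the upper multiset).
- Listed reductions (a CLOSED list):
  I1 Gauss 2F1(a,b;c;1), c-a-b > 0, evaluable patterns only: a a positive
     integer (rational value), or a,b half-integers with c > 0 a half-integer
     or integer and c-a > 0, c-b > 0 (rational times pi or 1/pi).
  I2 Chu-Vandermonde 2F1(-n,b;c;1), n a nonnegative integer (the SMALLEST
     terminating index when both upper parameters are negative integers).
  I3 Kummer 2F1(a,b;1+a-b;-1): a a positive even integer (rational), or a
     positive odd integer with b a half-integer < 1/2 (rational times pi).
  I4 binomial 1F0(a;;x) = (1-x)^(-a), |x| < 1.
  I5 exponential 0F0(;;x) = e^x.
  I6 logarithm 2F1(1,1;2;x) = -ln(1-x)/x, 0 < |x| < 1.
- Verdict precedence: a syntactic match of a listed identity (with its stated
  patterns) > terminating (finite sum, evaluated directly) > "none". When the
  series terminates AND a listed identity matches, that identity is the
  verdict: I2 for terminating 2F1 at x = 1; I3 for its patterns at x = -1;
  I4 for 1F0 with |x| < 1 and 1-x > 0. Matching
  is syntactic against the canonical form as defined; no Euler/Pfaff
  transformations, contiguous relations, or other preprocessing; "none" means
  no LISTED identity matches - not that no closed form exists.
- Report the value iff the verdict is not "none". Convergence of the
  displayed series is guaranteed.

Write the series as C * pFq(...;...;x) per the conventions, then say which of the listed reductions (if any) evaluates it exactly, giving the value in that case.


Classification (C = -\frac{3}{5}): 2F1 with upper {-\frac{1}{5}, \frac{6}{5}}, lower {1}, argument x = \frac{1}{2}. Verdict: none - at argument \frac{1}{2} the multisets {-\frac{1}{5}, \frac{6}{5}} ; {1} match no listed identity.

Key step: from the first term -\frac{3}{5}: the running product (C = -3/5) telescopes to a rising factorial.
Consecutive-term ratio: r(k) = \frac{1}{2} * (k-\frac{1}{5}) (k+\frac{6}{5}) / [(k+1) (k+1)] ; factor over Q: parameters, x = \frac{1}{2}, and C = -\frac{3}{5}.


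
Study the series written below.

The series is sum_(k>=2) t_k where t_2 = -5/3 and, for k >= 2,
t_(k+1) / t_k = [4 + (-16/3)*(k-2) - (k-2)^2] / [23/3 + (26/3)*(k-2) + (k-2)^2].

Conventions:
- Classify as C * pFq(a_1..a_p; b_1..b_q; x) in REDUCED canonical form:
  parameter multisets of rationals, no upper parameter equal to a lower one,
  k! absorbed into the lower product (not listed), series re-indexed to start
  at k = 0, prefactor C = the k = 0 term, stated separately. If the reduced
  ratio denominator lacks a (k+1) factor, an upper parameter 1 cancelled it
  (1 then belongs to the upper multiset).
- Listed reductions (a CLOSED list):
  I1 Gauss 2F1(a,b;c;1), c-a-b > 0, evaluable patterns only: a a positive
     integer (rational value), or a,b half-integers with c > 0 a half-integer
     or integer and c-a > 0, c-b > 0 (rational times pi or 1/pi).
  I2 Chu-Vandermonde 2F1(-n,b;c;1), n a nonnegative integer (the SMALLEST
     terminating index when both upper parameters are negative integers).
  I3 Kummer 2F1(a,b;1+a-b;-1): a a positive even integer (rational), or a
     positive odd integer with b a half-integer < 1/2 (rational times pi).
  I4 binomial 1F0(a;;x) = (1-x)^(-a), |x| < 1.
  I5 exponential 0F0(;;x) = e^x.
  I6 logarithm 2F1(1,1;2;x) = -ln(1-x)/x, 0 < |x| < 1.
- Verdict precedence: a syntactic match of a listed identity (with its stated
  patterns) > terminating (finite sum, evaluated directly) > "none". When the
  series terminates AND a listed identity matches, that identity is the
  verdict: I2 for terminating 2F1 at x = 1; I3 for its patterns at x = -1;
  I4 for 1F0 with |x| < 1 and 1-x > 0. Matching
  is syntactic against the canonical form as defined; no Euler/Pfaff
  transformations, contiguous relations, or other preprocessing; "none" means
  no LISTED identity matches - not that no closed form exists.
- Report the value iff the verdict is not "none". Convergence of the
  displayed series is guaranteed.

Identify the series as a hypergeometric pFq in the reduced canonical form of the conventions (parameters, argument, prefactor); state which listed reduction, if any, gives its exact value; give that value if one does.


At argument -1: a 2F1 with upper {-2/3, 6}, lower {23/3}, scaled by C = -5/3. Verdict: this is Kummer (I3) (x = -1; c = 23/3 equals 1+a-b for upper {-2/3, 6}: listed pattern). Sum: -595/243.

Key step: t_0 = -5/3 here, and roots of the ratio polynomials (C = -5/3, x = -1) are the negated parameters.
Adjacent-term ratio: r(k) = (-1) * (k-2/3) (k+6) / [(k+23/3) (k+1)] - poly over poly, x = (-1) from leading terms; C = -5/3 at k = 0.


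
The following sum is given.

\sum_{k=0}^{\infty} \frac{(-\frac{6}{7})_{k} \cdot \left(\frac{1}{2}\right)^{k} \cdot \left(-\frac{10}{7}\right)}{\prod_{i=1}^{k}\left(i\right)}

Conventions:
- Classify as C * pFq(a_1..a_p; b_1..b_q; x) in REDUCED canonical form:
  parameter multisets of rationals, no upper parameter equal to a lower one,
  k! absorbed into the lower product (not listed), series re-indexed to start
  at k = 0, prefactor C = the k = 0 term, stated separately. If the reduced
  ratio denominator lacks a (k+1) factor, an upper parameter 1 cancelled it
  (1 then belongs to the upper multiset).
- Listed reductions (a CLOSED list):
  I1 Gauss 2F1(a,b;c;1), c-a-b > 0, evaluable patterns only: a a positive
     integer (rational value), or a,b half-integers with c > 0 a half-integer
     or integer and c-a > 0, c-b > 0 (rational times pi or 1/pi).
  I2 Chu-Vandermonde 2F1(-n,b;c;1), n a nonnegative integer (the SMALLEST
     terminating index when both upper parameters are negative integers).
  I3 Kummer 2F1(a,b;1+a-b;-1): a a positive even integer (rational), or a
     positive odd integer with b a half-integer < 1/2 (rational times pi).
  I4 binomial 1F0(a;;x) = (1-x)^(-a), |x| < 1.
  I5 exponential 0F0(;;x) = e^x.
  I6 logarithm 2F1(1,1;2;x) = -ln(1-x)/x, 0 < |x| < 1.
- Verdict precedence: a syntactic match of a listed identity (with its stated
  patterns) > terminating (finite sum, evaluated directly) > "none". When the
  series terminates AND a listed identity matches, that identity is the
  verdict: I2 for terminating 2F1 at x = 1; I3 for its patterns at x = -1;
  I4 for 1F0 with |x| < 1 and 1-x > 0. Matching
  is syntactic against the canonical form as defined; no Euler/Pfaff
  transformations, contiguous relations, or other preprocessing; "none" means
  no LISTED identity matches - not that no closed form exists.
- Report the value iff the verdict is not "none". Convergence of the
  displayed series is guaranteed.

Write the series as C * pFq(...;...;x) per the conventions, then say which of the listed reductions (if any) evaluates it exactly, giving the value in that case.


The tell: t_0 being -\frac{10}{7}, the product of the first k integers (prefactor -10/7) is k!.
Step ratio: r(k) = \frac{1}{2} * (k-\frac{6}{7}) / [(k+1)] - poly over poly, x = \frac{1}{2} from leading terms; C = -\frac{10}{7} at k = 0.

The series (x = \frac{1}{2}) is 1F0: upper {-\frac{6}{7}}, lower {-}, prefactor -\frac{10}{7}. Verdict: this is binomial (I4) (the 1F0 binomial series: exponent 6/7, x = \frac{1}{2}). Hence: \left(-\frac{10}{7}\right) \cdot \left(\frac{1}{2}\right)^{\frac{6}{7}}.


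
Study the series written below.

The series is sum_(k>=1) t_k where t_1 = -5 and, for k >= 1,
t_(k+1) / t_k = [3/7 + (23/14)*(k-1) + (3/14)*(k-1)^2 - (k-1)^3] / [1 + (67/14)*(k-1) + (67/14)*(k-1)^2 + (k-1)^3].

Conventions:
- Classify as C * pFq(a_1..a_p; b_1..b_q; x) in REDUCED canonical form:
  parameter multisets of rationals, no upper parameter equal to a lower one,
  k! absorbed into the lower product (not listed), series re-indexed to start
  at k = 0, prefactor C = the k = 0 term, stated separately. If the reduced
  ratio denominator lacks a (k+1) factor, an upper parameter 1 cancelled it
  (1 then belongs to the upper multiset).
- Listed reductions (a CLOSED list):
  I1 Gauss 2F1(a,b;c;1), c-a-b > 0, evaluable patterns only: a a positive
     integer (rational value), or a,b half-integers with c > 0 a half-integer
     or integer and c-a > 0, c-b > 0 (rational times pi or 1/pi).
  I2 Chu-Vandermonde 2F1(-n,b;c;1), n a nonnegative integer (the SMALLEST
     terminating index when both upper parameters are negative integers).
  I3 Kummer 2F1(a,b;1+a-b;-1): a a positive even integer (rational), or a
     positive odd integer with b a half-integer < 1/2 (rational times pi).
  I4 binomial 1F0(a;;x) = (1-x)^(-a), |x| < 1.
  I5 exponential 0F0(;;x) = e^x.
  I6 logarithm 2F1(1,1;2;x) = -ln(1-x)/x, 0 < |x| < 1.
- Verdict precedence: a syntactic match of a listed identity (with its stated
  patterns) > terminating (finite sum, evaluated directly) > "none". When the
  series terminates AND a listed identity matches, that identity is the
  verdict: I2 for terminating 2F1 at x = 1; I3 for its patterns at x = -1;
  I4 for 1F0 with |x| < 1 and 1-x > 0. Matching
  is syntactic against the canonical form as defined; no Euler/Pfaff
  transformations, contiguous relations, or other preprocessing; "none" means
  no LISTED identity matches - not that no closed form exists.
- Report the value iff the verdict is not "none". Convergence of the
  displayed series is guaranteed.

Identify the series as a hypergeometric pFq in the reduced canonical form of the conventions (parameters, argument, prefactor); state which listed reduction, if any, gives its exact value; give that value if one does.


Prefactor -5, argument -1: 2F1 with upper {-3/2, 1} over lower {7/2}. Verdict: Kummer (I3) matches (x = -1; c = 7/2 equals 1+a-b for upper {-3/2, 1}: listed pattern). Hence: (-75/32) * pi.

The tell: t_0 being -5, the parameter 2/7 appears in both the upper and lower lists and cancels.
Consecutive-term ratio: r(k) = (-1) * (k-3/2) (k+1) / [(k+7/2) (k+1)] - rational in k. x = (-1); t_0 = -5; negate the roots.


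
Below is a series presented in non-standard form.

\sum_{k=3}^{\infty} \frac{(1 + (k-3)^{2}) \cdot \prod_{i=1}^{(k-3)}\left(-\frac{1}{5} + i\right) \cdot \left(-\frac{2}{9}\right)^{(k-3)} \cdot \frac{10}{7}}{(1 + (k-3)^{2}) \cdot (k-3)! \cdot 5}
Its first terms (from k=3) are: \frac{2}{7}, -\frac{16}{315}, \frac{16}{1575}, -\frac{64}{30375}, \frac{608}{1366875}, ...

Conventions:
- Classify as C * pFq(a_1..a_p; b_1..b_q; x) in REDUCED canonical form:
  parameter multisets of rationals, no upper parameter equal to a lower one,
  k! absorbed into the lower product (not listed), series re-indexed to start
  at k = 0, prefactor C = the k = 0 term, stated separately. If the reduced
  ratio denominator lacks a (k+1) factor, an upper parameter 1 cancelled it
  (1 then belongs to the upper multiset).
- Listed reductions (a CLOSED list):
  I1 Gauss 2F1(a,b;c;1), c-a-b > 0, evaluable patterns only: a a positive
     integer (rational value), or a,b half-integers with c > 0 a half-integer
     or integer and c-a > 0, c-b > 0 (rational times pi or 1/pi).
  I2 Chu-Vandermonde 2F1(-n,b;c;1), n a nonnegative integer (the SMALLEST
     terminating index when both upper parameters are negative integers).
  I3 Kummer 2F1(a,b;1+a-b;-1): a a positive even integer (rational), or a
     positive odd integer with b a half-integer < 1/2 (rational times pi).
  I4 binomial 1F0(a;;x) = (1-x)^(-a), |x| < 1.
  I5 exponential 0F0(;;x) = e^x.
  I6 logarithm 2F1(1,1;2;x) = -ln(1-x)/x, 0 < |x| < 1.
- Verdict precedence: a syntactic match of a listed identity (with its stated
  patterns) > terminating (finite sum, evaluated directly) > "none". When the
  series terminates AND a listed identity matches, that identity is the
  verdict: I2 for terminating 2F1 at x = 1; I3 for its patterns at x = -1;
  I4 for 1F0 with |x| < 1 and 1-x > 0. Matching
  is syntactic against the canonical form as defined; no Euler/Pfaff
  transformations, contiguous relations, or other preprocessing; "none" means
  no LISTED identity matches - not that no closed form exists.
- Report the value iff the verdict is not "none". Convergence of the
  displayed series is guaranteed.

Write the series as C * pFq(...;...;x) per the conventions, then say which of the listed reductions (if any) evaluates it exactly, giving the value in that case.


x = -\frac{2}{9} here; the reduced form reads 1F0, upper {\frac{4}{5}}, lower {-}, C = \frac{2}{7}. Verdict: the I4 binomial reduction applies (the 1F0 binomial series: exponent -4/5, x = -\frac{2}{9}). Value: \frac{2}{7} \cdot \left(\frac{11}{9}\right)^{-\frac{4}{5}}.

Key observation: from the first term \frac{2}{7}: the factor k^2 + 1 cancels (top and bottom), leaving C = 2/7.
Adjacent-term ratio: r(k) = -\frac{2}{9} * (k+\frac{4}{5}) / [(k+1)] - rational in k, leading ratio -\frac{2}{9}; with t_0 = \frac{2}{7}, classification follows.


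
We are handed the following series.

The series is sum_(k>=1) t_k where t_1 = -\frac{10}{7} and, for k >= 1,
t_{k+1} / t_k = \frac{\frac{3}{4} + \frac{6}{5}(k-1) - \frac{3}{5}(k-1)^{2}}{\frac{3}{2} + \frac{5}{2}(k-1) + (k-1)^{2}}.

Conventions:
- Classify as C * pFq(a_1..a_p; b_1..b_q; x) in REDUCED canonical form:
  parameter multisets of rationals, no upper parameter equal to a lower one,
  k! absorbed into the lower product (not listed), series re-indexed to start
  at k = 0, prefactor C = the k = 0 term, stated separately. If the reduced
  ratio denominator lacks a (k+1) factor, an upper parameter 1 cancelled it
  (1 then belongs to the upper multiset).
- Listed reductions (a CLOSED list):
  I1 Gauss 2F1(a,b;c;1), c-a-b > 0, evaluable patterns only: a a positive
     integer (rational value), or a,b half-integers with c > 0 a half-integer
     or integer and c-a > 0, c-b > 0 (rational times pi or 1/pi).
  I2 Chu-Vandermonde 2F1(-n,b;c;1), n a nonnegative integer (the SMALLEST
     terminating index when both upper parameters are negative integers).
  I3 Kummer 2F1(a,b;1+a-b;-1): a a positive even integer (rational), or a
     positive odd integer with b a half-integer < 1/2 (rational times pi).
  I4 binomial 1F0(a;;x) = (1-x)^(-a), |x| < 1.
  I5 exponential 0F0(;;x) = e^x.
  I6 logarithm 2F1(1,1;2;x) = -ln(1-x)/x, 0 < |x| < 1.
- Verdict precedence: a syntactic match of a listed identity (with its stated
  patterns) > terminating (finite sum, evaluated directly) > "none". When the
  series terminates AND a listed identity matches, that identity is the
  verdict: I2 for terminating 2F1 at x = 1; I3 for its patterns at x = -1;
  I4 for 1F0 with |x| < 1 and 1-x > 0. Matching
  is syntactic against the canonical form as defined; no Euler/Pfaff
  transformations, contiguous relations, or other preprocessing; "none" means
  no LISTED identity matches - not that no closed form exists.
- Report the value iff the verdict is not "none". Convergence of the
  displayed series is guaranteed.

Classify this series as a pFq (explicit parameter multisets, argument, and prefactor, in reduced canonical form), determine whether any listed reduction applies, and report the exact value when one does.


Prefactor -\frac{10}{7}, argument -\frac{3}{5}: 2F1 with upper {-\frac{5}{2}, \frac{1}{2}} over lower {\frac{3}{2}}. Verdict: none here - no I1-I6 shape fits x = -\frac{3}{5} with lower {\frac{3}{2}}.

Structural cue: t_0 being -\frac{10}{7}, the expanded ratio factors over Q; C = -10/7, x = -3/5, roots give parameters.
Ratio: r(k) = -\frac{3}{5} * (k-\frac{5}{2}) (k+\frac{1}{2}) / [(k+\frac{3}{2}) (k+1)] - rational in k. x = -\frac{3}{5}; t_0 = -\frac{10}{7}; negate the roots.


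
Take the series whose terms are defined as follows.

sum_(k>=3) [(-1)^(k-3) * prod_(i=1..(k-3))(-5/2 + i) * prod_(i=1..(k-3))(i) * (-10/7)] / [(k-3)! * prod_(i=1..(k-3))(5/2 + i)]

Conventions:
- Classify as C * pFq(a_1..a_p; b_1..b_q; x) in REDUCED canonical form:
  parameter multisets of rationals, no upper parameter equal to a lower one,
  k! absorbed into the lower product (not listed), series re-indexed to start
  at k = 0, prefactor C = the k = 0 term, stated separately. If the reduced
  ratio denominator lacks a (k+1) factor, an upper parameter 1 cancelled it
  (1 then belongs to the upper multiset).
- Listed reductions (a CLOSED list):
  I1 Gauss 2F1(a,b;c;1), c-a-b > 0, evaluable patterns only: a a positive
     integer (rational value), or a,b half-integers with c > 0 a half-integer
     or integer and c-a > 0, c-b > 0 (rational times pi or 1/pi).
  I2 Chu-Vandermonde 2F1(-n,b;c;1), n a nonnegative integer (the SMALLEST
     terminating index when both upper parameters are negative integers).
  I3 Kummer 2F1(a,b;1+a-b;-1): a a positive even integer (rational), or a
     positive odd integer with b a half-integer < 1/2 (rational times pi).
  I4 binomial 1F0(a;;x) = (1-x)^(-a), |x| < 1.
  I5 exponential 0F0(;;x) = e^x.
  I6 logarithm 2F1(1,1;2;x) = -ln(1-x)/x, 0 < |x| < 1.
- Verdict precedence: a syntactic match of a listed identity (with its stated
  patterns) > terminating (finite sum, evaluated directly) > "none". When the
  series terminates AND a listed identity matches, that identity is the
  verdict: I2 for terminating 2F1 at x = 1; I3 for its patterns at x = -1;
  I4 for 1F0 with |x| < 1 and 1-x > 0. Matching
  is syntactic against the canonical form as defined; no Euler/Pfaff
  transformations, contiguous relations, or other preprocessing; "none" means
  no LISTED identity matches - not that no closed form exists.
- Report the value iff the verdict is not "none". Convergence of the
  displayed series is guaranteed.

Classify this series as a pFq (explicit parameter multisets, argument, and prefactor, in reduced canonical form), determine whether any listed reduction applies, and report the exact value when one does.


At argument -1: a 2F1 with upper {-3/2, 1}, lower {7/2}, scaled by C = -10/7. Verdict: Kummer (I3) applies (x = -1; c = 7/2 equals 1+a-b for upper {-3/2, 1}: listed pattern). Value: (-75/112) * pi.

Key observation: with t_0 = -10/7, the lower running product (C = -10/7) is a rising factorial.
Adjacent-term ratio: r(k) = (-1) * (k-3/2) (k+1) / [(k+7/2) (k+1)] - rational in k, leading ratio (-1); with t_0 = -10/7, classification follows.


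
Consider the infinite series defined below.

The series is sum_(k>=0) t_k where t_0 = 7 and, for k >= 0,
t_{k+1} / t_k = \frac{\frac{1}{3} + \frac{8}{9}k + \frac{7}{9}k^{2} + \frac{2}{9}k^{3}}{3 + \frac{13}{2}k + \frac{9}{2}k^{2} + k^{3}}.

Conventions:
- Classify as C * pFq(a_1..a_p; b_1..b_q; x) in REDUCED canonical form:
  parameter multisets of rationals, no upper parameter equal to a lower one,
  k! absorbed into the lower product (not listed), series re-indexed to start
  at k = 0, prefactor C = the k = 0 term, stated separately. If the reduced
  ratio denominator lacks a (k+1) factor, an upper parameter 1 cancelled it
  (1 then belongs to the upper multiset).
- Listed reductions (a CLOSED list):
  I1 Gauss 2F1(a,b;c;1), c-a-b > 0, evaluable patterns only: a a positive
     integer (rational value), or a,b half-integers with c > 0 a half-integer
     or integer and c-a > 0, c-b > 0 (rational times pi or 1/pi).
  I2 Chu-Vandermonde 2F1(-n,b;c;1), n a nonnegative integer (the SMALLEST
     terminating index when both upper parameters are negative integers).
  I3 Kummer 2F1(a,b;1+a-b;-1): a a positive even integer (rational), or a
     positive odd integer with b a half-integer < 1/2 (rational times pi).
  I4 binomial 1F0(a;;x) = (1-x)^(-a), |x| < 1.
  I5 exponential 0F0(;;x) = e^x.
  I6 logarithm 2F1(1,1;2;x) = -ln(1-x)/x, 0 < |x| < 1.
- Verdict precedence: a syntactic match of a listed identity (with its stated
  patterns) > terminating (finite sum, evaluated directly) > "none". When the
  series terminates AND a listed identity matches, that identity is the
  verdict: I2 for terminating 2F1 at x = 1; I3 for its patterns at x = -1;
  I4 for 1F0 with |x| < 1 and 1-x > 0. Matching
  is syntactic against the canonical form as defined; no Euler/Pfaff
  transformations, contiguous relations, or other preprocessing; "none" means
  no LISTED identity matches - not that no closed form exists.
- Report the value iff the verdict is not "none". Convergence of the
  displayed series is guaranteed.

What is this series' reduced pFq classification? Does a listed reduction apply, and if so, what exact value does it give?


Classification (C = 7): 2F1 with upper {1, 1}, lower {2}, argument x = \frac{2}{9}. Verdict: the I6 logarithm reduction matches (the logarithm: parameters (1,1;2), x = \frac{2}{9}). Value: \left(-\frac{63}{2}\right) \cdot \ln\left(\frac{7}{9}\right).

First insight: from the first term 7: the expanded ratio factors over Q; C = 7, roots give parameters.
Consecutive-term ratio: r(k) = \frac{2}{9} * (k+1) (k+1) / [(k+2) (k+1)] - poly over poly, x = \frac{2}{9} from leading terms; C = 7 at k = 0.


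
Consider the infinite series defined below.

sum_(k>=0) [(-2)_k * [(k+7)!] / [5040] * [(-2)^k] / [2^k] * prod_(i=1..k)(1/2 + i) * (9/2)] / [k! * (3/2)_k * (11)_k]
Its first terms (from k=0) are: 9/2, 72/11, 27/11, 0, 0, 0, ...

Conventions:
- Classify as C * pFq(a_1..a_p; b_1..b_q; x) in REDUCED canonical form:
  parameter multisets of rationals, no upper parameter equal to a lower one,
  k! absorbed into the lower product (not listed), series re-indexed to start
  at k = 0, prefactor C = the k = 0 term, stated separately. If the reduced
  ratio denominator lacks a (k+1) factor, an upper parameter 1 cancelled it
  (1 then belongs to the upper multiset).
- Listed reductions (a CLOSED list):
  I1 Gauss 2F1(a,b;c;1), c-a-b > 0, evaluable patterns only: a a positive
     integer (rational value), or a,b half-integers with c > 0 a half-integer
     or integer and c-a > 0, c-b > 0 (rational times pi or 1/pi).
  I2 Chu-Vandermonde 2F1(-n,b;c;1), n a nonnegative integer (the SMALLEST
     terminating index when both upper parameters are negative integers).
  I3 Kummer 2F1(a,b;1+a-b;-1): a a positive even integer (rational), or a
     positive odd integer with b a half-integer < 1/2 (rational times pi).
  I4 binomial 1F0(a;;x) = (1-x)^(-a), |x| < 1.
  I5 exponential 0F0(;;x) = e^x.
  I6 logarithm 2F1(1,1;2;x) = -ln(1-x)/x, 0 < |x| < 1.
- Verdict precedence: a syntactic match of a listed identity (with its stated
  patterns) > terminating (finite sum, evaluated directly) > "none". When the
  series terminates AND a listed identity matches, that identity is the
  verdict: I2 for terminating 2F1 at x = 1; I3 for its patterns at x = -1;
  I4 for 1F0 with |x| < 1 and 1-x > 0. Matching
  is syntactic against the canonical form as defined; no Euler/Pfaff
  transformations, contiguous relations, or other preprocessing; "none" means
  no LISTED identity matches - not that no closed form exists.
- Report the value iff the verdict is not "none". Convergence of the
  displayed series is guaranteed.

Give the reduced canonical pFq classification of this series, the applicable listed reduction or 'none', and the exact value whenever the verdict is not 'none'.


Reduced: x = -1, 2F1, upper = {-2, 8}, lower = {11}, C = 9/2. Verdict: Kummer (I3) fires (x = -1; c = 11 equals 1+a-b for upper {-2, 8}: listed pattern). Sum: 27/2.

Structural cue: t_0 being 9/2, the factorial ratio (C = 9/2, x = -1) (k+a-1)!/(a-1)! is a rising factorial (a)_k.
Term ratio: r(k) = (-1) * (k-2) (k+8) / [(k+11) (k+1)] - poly over poly, x = (-1) from leading terms; C = 9/2 at k = 0.


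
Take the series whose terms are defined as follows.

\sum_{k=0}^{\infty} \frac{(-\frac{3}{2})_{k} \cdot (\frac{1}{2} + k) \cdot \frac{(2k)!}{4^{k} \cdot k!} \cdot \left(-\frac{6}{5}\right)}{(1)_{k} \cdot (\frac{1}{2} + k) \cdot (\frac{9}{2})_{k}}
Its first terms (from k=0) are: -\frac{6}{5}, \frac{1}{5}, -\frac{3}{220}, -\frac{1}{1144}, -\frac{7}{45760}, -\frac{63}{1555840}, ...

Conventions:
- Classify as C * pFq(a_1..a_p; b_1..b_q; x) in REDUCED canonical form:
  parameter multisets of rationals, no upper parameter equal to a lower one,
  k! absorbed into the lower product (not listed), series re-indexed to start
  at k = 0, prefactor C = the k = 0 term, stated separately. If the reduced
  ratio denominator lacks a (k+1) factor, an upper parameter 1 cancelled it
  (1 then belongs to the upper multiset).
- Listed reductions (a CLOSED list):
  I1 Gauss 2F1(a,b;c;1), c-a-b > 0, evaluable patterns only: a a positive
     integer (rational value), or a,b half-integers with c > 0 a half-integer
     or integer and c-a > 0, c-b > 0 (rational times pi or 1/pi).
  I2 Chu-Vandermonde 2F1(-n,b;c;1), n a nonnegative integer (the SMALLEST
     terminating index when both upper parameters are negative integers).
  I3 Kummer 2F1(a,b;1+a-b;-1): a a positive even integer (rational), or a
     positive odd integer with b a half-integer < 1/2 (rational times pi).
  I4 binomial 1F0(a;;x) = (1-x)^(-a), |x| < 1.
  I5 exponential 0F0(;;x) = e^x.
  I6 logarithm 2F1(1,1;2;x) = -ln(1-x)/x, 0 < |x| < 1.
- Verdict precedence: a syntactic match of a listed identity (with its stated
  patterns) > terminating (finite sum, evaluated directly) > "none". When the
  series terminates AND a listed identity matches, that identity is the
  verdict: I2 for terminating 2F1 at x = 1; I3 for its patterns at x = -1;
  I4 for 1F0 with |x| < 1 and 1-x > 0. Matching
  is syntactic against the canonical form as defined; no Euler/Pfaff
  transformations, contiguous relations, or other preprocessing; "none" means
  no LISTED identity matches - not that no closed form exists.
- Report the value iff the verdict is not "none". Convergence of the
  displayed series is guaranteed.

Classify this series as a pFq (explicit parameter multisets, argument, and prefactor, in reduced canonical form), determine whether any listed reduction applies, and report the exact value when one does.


With C = -\frac{6}{5}: the canonical form is 2F1(-\frac{3}{2}, \frac{1}{2}; \frac{9}{2}; 1). Verdict: this is Gauss (I1, half-integer pattern) (x = 1; upper {-\frac{3}{2}, \frac{1}{2}} half-integers, c = \frac{9}{2} in the evaluable pattern). Its exact value is \left(-\frac{1323}{4096}\right) \cdot \pi.

Key step: from the first term -\frac{6}{5}: (1)_k (C = -6/5) is k! itself.
Term ratio: r(k) = 1 * (k-\frac{3}{2}) (k+\frac{1}{2}) / [(k+\frac{9}{2}) (k+1)] ; factor over Q: parameters, x = 1, and C = -\frac{6}{5}.


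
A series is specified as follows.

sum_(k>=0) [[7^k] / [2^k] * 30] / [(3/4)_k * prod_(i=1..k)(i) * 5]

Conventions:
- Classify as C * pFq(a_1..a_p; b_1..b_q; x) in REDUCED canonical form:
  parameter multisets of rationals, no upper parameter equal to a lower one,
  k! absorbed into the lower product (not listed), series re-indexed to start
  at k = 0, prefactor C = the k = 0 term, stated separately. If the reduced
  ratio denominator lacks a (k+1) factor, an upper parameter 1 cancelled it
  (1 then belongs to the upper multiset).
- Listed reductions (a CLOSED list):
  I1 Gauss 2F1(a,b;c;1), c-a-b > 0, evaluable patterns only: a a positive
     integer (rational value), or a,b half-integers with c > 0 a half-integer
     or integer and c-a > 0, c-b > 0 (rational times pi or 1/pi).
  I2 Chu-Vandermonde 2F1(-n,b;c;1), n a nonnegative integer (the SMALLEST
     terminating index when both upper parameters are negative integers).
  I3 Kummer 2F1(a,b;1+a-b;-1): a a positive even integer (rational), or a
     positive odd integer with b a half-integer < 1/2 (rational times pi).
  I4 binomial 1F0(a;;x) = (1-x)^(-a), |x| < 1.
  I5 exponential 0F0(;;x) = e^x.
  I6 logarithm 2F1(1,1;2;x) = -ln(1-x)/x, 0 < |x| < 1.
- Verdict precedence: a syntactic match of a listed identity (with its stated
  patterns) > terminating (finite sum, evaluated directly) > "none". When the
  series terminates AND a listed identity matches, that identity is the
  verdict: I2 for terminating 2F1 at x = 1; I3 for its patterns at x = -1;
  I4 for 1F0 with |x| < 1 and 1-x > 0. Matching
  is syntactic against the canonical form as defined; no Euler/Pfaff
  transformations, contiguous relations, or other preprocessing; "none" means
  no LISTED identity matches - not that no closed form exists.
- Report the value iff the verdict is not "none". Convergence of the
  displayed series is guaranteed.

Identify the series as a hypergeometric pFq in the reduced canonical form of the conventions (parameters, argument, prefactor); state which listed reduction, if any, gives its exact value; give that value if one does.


This is 6 * 0F1(-; 3/4; 7/2) in reduced canonical form. Verdict: none. Every listed pattern misses the 0F1 form at 7/2, upper {-}.

First insight: x = (7/2) and the two k-th powers (C = 6) combine into one argument.
Ratio: r(k) = (7/2) * 1 / [(k+3/4) (k+1)] ; factor over Q: parameters, x = (7/2), and C = 6.


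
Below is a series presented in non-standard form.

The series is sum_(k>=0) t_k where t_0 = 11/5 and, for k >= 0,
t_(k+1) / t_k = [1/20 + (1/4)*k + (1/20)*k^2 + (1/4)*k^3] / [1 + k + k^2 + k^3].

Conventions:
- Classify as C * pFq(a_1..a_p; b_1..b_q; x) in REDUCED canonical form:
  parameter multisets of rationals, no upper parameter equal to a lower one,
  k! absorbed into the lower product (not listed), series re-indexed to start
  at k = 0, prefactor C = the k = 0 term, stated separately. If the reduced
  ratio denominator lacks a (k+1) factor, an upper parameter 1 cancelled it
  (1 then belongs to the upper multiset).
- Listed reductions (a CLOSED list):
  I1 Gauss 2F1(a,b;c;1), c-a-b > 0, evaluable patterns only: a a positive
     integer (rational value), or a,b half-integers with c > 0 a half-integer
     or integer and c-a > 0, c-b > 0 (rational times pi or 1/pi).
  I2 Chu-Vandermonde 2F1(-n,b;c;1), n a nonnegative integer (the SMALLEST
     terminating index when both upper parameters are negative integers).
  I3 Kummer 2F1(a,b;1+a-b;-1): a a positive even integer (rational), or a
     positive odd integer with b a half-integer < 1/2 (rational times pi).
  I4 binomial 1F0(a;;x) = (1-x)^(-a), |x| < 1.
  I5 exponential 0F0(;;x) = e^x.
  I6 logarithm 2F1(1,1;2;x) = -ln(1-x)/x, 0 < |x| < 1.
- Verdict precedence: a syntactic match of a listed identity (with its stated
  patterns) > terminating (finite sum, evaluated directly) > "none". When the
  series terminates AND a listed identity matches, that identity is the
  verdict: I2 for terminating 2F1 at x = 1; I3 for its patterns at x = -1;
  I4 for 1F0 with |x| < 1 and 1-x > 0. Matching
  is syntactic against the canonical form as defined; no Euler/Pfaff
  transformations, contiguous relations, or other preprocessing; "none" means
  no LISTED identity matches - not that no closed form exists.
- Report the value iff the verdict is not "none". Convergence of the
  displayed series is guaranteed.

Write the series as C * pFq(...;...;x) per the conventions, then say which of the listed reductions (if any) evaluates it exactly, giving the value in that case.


This is 11/5 * 1F0(1/5; -; 1/4) in reduced canonical form. Verdict: the binomial series (I4) fires (the 1F0 binomial series: exponent -1/5, x = 1/4). Exact value: (11/5) * (3/4)^(-1/5).

First insight: from the first term 11/5: the expanded ratio factors over Q; C = 11/5, roots give parameters.
Term ratio: r(k) = (1/4) * (k+1/5) / [(k+1)] - rational in k, leading ratio (1/4); with t_0 = 11/5, classification follows.


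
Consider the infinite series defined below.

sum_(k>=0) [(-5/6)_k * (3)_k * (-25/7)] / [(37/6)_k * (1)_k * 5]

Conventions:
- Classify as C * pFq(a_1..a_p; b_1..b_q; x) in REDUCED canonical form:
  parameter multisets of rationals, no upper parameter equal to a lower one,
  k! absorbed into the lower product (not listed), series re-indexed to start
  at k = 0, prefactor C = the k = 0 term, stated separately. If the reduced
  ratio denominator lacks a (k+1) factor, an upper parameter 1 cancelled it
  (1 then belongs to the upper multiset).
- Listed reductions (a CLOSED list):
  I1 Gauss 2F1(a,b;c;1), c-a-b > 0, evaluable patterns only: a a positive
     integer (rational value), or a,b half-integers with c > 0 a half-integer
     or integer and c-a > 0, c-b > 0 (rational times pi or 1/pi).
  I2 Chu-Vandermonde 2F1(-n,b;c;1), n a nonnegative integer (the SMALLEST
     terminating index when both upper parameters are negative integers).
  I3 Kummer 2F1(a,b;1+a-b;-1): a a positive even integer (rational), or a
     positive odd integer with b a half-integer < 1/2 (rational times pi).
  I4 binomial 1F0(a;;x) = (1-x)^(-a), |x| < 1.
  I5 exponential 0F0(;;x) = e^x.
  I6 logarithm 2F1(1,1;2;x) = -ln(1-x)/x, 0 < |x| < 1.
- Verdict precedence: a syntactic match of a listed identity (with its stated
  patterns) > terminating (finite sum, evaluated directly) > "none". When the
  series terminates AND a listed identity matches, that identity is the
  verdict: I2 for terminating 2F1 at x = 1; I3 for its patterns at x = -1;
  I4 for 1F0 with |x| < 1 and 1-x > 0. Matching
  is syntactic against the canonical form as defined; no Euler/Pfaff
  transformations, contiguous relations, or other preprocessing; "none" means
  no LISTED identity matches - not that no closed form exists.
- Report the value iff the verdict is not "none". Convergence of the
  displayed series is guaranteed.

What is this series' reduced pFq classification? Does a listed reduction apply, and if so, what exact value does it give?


Structural cue: t_0 being -5/7, (1)_k (prefactor -5/7) is k! itself.
Consecutive-term ratio: r(k) = 1 * (k-5/6) (k+3) / [(k+37/6) (k+1)] - poly over poly, x = 1 from leading terms; C = -5/7 at k = 0.

x = 1 here; the reduced form reads 2F1, upper {-5/6, 3}, lower {37/6}, C = -5/7. Verdict: Gauss (I1, integer-parameter pattern) matches (x = 1: the Gamma ratio telescopes since c-a-b = 4 > 0 and a = 3 in Z>0). Sum: -14725/36288.


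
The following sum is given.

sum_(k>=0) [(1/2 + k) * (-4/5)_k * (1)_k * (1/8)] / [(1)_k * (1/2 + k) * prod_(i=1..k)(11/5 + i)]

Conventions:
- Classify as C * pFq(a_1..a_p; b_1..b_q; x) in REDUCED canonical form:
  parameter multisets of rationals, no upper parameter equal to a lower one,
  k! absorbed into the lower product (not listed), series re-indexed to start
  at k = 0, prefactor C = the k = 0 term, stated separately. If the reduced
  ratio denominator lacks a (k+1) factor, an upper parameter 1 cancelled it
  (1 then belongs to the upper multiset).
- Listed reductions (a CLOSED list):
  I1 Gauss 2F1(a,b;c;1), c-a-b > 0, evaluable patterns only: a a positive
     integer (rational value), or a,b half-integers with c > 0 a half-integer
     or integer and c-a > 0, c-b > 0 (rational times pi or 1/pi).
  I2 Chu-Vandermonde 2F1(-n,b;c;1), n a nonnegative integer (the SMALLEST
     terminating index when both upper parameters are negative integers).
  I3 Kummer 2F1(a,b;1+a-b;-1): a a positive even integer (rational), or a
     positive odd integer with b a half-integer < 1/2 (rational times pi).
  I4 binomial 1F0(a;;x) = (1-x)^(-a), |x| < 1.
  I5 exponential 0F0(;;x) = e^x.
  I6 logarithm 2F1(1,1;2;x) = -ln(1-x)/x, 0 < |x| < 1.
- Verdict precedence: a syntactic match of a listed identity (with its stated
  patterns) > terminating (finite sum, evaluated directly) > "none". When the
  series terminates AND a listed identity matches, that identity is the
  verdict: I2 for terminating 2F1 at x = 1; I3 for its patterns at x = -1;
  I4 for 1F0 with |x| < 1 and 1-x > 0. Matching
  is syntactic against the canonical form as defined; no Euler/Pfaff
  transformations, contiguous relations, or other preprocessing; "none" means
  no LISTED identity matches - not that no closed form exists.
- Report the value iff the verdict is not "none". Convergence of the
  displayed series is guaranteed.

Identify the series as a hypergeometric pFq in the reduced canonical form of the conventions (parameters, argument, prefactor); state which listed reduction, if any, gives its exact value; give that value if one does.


Key observation: x = 1 and (1)_k (C = 1/8) is k! itself.
Adjacent-term ratio: r(k) = 1 * (k-4/5) (k+1) / [(k+16/5) (k+1)] - rational in k. x = 1; t_0 = 1/8; negate the roots.

Reduced: x = 1, 2F1, upper = {-4/5, 1}, lower = {16/5}, C = 1/8. Verdict: Gauss (I1, integer-parameter pattern) fires (x = 1: the Gamma ratio telescopes since c-a-b = 3 > 0 and a = 1 in Z>0). Hence: 11/120.


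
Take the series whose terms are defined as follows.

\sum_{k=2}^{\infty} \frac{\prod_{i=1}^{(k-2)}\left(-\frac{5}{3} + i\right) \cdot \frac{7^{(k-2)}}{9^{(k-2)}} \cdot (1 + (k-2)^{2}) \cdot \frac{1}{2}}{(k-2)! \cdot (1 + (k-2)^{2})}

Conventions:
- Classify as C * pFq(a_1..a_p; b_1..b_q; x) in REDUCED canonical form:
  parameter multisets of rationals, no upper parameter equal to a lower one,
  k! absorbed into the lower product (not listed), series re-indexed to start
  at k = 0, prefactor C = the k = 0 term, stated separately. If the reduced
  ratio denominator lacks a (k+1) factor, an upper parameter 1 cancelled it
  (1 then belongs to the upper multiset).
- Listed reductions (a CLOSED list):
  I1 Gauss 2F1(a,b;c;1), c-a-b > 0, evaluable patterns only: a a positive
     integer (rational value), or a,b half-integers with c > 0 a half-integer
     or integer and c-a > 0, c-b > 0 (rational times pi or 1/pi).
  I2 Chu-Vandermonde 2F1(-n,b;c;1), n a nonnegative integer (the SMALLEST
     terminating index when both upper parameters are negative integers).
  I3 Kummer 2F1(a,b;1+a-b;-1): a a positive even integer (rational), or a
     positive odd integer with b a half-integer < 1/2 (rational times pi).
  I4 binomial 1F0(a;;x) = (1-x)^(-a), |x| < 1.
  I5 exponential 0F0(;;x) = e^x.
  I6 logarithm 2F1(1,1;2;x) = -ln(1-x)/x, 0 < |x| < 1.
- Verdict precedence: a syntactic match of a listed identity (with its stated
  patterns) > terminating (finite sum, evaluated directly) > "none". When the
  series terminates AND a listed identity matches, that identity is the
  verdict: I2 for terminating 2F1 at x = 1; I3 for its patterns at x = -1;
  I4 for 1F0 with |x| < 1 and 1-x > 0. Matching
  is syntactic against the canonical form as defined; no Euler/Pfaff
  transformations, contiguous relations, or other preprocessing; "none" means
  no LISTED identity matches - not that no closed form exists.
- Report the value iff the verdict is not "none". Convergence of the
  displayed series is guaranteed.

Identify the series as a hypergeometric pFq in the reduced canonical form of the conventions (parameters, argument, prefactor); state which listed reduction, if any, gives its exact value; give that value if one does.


At argument \frac{7}{9}: a 1F0 with upper {-\frac{2}{3}}, lower {-}, scaled by C = \frac{1}{2}. Verdict: the I4 binomial reduction matches (the 1F0 binomial series: exponent 2/3, x = \frac{7}{9}). Value: \frac{1}{2} \cdot \left(\frac{2}{9}\right)^{\frac{2}{3}}.

The tell: x = \frac{7}{9} and the two geometric factors (C = 1/2) combine into one argument.
Step ratio: r(k) = \frac{7}{9} * (k-\frac{2}{3}) / [(k+1)] - rational; roots negated = parameters, x = \frac{7}{9}, C = \frac{1}{2}.


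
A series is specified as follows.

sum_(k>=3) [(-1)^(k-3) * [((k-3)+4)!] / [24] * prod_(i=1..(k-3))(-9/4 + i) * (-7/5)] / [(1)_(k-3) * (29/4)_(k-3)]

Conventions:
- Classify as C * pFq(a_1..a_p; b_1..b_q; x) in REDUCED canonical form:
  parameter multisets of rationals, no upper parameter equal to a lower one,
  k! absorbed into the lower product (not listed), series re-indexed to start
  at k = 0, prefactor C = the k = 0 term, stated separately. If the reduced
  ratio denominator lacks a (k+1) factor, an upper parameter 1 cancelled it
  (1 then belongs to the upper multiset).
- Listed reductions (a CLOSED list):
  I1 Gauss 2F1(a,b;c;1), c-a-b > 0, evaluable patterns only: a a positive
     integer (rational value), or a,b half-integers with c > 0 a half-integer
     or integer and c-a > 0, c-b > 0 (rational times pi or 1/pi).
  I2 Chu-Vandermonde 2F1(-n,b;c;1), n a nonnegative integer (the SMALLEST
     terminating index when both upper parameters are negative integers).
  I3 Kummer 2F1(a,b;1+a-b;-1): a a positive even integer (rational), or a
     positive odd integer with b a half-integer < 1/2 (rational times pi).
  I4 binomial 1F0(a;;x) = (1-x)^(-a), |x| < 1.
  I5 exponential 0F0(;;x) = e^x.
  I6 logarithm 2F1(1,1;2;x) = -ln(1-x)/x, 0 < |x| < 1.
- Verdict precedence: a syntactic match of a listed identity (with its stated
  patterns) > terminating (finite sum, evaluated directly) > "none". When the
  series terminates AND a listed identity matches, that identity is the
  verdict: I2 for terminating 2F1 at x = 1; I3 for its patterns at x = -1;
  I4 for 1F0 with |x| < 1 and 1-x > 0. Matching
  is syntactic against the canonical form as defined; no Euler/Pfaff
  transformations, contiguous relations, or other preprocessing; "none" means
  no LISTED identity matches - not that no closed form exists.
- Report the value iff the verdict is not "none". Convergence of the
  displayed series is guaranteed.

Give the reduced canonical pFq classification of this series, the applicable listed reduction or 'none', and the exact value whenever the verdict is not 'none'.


Structural cue: from the first term -7/5: the running product (C = -7/5, x = -1) telescopes to a rising factorial.
Consecutive-term ratio: r(k) = (-1) * (k-5/4) (k+5) / [(k+29/4) (k+1)] - rational; roots negated = parameters, x = (-1), C = -7/5.

Classification (C = -7/5): 2F1 with upper {-5/4, 5}, lower {29/4}, argument x = -1. Verdict: none. Every listed pattern misses the 2F1 form at -1, upper {-5/4, 5}.
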